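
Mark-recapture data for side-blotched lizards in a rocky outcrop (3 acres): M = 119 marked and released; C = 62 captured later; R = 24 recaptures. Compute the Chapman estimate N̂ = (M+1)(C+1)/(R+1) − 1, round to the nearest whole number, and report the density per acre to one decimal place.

N̂ = 120·63/25 − 1 = 7560/25 − 1 ≈ 301.4 → 301
Density = N̂ / area = 301 / 3 ≈ 100.33 → 100.3 per acre

density ≈ 100.3 side-blotched lizards per acre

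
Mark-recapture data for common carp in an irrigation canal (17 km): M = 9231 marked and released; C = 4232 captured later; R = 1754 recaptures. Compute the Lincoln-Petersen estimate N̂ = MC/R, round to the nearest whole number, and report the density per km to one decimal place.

N̂ = 9231·4232/1754 = 39065592/1754 ≈ 22272.3 → 22272
Density = N̂ / area = 22272 / 17 ≈ 1310.12 → 1310.1 per km

density ≈ 1310.1 common carp per km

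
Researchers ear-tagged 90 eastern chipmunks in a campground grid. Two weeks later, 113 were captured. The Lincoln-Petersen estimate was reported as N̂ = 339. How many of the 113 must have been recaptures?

R = 30

From N = M·C/R: R = M·C / N = 90·113 / 339 = 10170 / 339 = 30.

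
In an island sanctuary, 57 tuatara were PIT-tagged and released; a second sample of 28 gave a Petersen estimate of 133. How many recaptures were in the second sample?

From N = M·C/R: R = M·C / N = 57·28 / 133 = 1596 / 133 = 12.

R = 12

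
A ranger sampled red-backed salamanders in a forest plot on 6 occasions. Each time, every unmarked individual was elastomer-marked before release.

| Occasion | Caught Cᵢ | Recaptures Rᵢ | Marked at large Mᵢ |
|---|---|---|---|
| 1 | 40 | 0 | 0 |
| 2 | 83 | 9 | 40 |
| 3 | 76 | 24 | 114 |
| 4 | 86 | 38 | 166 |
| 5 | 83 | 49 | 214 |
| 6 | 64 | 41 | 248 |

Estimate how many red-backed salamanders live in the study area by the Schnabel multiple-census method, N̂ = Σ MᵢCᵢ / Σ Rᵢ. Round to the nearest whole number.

N ≈ 372

Σ MᵢCᵢ = 0·40 + 40·83 + 114·76 + 166·86 + 214·83 + 248·64 = 0 + 3320 + 8664 + 14276 + 17762 + 15872 = 59894
Σ Rᵢ = 0 + 9 + 24 + 38 + 49 + 41 = 161
N̂ = 59894 / 161 ≈ 372.0 → 372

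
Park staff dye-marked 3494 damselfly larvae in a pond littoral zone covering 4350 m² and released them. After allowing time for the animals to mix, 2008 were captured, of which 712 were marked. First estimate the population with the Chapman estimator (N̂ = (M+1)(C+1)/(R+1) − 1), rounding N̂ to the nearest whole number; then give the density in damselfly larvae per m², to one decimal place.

density ≈ 2.3 damselfly larvae per m²

N̂ = 3495·2009/713 − 1 = 7021455/713 − 1 ≈ 9846.8 → 9847
Density = N̂ / area = 9847 / 4350 ≈ 2.26 → 2.3 per m²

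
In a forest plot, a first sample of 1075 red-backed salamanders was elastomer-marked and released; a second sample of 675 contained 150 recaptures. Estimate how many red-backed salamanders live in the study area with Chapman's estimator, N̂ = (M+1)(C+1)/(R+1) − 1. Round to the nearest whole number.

N̂ = (1075+1)(675+1)/(150+1) − 1 = 1076·676/151 − 1
= 727376/151 − 1 ≈ 4817.1 − 1 ≈ 4816.1 → 4816

N ≈ 4816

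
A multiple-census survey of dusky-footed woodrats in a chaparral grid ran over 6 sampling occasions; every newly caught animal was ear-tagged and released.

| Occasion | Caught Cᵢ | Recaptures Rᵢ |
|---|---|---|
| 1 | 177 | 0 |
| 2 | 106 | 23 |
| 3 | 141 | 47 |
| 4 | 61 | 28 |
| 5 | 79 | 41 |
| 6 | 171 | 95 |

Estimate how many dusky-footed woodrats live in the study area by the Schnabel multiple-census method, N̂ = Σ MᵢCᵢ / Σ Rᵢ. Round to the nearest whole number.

Marked at large before each occasion: Mᵢ = Σⱼ<ᵢ (Cⱼ − Rⱼ) → M1=0, M2=177, M3=260, M4=354, M5=387, M6=425
Σ MᵢCᵢ = 0·177 + 177·106 + 260·141 + 354·61 + 387·79 + 425·171 = 0 + 18762 + 36660 + 21594 + 30573 + 72675 = 180264
Σ Rᵢ = 0 + 23 + 47 + 28 + 41 + 95 = 234
N̂ = 180264 / 234 ≈ 770.4 → 770

N ≈ 770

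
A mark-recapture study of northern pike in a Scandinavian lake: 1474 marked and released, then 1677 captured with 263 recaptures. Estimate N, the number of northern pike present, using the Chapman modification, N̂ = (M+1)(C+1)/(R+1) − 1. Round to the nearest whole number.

N ≈ 9374

N̂ = (1474+1)(1677+1)/(263+1) − 1 = 1475·1678/264 − 1
= 2475050/264 − 1 ≈ 9375.2 − 1 ≈ 9374.2 → 9374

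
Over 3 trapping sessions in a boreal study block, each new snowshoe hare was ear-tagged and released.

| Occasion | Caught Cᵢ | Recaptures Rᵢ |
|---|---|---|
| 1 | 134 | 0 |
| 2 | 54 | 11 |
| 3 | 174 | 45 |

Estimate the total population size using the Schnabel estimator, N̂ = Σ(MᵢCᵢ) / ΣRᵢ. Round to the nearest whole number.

Marked at large before each occasion: Mᵢ = Σⱼ<ᵢ (Cⱼ − Rⱼ) → M1=0, M2=134, M3=177
Σ MᵢCᵢ = 0·134 + 134·54 + 177·174 = 0 + 7236 + 30798 = 38034
Σ Rᵢ = 0 + 11 + 45 = 56
N̂ = 38034 / 56 ≈ 679.2 → 679

N ≈ 679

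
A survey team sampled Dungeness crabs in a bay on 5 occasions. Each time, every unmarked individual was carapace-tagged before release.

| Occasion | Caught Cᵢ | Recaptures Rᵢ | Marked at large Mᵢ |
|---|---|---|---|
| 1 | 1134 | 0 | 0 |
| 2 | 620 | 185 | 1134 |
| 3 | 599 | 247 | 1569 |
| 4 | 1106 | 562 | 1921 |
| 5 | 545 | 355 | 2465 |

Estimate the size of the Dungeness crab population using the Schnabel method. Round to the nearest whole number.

Σ MᵢCᵢ = 0·1134 + 1134·620 + 1569·599 + 1921·1106 + 2465·545 = 0 + 703080 + 939831 + 2124626 + 1343425 = 5110962
Σ Rᵢ = 0 + 185 + 247 + 562 + 355 = 1349
N̂ = 5110962 / 1349 ≈ 3788.7 → 3789

N ≈ 3789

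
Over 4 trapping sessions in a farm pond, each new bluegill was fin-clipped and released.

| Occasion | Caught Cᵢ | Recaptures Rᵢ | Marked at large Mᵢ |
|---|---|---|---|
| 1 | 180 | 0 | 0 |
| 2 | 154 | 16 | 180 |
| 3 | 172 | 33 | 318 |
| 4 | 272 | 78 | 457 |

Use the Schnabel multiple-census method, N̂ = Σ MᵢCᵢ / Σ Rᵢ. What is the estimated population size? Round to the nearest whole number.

Σ MᵢCᵢ = 0·180 + 180·154 + 318·172 + 457·272 = 0 + 27720 + 54696 + 124304 = 206720
Σ Rᵢ = 0 + 16 + 33 + 78 = 127
N̂ = 206720 / 127 ≈ 1627.7 → 1628

N ≈ 1628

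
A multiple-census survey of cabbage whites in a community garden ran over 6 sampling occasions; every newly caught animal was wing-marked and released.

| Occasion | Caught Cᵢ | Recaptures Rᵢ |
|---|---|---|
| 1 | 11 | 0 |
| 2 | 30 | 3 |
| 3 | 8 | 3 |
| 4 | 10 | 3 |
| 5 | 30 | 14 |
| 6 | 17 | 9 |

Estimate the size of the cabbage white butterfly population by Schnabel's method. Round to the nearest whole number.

Marked at large before each occasion: Mᵢ = Σⱼ<ᵢ (Cⱼ − Rⱼ) → M1=0, M2=11, M3=38, M4=43, M5=50, M6=66
Σ MᵢCᵢ = 0·11 + 11·30 + 38·8 + 43·10 + 50·30 + 66·17 = 0 + 330 + 304 + 430 + 1500 + 1122 = 3686
Σ Rᵢ = 0 + 3 + 3 + 3 + 14 + 9 = 32
N̂ = 3686 / 32 ≈ 115.2 → 115

N ≈ 115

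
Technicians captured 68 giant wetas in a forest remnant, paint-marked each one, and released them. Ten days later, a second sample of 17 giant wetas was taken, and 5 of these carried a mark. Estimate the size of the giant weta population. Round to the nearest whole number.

N ≈ 231

If marked individuals mix randomly, R/C ≈ M/N, giving N ≈ M·C/R.
N = (68 × 17) / 5 = 1156 / 5 ≈ 231.2 → 231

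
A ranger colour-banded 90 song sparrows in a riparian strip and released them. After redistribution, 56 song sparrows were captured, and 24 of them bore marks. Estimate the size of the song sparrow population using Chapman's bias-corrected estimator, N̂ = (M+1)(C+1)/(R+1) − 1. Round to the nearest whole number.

N ≈ 206

N̂ = (90+1)(56+1)/(24+1) − 1 = 91·57/25 − 1
= 5187/25 − 1 ≈ 207.48 − 1 ≈ 206.48 → 206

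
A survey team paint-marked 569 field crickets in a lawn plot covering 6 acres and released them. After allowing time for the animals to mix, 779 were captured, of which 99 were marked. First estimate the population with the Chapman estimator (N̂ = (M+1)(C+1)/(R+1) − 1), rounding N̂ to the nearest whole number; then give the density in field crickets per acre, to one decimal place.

density ≈ 740.8 field crickets per acre

N̂ = 570·780/100 − 1 = 444600/100 − 1 = 4445
Density = N̂ / area = 4445 / 6 ≈ 740.83 → 740.8 per acre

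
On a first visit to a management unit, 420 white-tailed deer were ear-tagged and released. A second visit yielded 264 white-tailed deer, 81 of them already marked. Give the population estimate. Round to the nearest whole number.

N ≈ 1369

Lincoln-Petersen assumes M/N = R/C, so N = M·C / R.
N = (420 × 264) / 81 = 110880 / 81 ≈ 1368.9 → 1369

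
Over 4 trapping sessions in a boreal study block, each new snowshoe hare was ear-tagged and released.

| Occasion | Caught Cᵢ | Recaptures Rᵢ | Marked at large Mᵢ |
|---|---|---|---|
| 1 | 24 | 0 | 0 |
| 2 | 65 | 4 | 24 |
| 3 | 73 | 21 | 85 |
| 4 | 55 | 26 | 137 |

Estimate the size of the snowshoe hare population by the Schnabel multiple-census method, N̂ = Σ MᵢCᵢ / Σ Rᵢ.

N = 300

Σ MᵢCᵢ = 0·24 + 24·65 + 85·73 + 137·55 = 0 + 1560 + 6205 + 7535 = 15300
Σ Rᵢ = 0 + 4 + 21 + 26 = 51
N̂ = 15300 / 51 = 300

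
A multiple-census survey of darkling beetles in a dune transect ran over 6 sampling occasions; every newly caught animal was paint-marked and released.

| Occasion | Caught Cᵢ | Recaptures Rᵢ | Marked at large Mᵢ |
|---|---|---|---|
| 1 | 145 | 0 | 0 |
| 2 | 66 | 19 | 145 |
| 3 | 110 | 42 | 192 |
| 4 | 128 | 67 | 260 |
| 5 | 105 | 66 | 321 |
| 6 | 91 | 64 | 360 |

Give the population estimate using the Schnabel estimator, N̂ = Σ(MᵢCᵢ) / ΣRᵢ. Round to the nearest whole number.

N ≈ 506

Σ MᵢCᵢ = 0·145 + 145·66 + 192·110 + 260·128 + 321·105 + 360·91 = 0 + 9570 + 21120 + 33280 + 33705 + 32760 = 130435
Σ Rᵢ = 0 + 19 + 42 + 67 + 66 + 64 = 258
N̂ = 130435 / 258 ≈ 505.6 → 506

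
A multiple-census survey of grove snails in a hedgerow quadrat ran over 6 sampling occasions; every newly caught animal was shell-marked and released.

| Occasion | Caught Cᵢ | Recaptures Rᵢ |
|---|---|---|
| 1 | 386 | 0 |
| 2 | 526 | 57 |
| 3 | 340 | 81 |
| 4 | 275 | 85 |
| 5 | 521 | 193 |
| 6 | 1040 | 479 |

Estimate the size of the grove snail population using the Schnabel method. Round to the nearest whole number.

N ≈ 3549

Marked at large before each occasion: Mᵢ = Σⱼ<ᵢ (Cⱼ − Rⱼ) → M1=0, M2=386, M3=855, M4=1114, M5=1304, M6=1632
Σ MᵢCᵢ = 0·386 + 386·526 + 855·340 + 1114·275 + 1304·521 + 1632·1040 = 0 + 203036 + 290700 + 306350 + 679384 + 1697280 = 3176750
Σ Rᵢ = 0 + 57 + 81 + 85 + 193 + 479 = 895
N̂ = 3176750 / 895 ≈ 3549.4 → 3549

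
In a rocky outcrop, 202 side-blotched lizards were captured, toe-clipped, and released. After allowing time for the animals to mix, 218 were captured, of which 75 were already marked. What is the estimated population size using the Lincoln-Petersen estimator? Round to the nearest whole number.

Lincoln-Petersen assumes M/N = R/C, so N = M·C / R.
N = (202 × 218) / 75 = 44036 / 75 ≈ 587.1 → 587

N ≈ 587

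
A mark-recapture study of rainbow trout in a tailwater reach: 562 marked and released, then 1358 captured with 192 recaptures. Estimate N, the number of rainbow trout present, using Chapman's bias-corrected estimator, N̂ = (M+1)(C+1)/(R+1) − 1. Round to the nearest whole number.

N̂ = (562+1)(1358+1)/(192+1) − 1 = 563·1359/193 − 1
= 765117/193 − 1 ≈ 3964.3 − 1 ≈ 3963.3 → 3963

N ≈ 3963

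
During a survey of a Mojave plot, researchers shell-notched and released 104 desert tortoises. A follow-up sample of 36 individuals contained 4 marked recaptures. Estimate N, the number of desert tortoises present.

N = (104 × 36) / 4 = 3744 / 4 = 936

N = 936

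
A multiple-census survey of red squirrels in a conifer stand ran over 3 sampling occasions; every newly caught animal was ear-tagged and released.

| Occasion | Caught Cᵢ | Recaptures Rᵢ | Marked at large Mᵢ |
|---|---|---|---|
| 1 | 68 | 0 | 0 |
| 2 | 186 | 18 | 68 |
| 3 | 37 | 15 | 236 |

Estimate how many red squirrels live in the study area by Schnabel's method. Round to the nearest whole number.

N ≈ 648

Σ MᵢCᵢ = 0·68 + 68·186 + 236·37 = 0 + 12648 + 8732 = 21380
Σ Rᵢ = 0 + 18 + 15 = 33
N̂ = 21380 / 33 ≈ 647.9 → 648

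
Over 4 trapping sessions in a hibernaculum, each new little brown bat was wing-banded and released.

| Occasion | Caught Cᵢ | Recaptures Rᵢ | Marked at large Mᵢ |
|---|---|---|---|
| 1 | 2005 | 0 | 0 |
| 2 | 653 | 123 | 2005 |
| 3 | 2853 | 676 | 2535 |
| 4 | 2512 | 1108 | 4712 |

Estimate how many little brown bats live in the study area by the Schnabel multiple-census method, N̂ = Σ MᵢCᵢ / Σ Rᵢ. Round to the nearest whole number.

Σ MᵢCᵢ = 0·2005 + 2005·653 + 2535·2853 + 4712·2512 = 0 + 1309265 + 7232355 + 11836544 = 20378164
Σ Rᵢ = 0 + 123 + 676 + 1108 = 1907
N̂ = 20378164 / 1907 ≈ 10686.0 → 10686

N ≈ 10,686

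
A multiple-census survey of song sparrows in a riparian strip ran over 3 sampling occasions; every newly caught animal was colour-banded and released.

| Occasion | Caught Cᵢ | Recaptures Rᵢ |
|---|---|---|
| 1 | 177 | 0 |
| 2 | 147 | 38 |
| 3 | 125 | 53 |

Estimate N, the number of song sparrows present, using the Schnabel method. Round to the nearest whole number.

N ≈ 679

Marked at large before each occasion: Mᵢ = Σⱼ<ᵢ (Cⱼ − Rⱼ) → M1=0, M2=177, M3=286
Σ MᵢCᵢ = 0·177 + 177·147 + 286·125 = 0 + 26019 + 35750 = 61769
Σ Rᵢ = 0 + 38 + 53 = 91
N̂ = 61769 / 91 ≈ 678.8 → 679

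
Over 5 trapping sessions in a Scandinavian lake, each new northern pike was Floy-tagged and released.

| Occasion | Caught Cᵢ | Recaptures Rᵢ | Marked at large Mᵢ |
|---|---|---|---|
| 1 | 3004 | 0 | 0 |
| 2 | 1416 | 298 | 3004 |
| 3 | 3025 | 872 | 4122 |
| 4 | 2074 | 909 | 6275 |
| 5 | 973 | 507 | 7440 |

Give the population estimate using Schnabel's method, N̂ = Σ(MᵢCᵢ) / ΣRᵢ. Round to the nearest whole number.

N ≈ 14,299

Σ MᵢCᵢ = 0·3004 + 3004·1416 + 4122·3025 + 6275·2074 + 7440·973 = 0 + 4253664 + 12469050 + 13014350 + 7239120 = 36976184
Σ Rᵢ = 0 + 298 + 872 + 909 + 507 = 2586
N̂ = 36976184 / 2586 ≈ 14298.6 → 14299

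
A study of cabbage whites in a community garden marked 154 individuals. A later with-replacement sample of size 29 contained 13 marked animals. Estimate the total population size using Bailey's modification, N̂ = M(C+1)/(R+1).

N = 330

N̂ = 154·(29+1)/(13+1) = 154·30/14 = 4620/14 = 330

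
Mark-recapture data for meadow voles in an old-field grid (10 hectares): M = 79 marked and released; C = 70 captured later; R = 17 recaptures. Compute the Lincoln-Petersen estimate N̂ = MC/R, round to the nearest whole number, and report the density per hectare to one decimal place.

density ≈ 32.5 meadow voles per hectare

N̂ = 79·70/17 = 5530/17 ≈ 325.3 → 325
Density = N̂ / area = 325 / 10 ≈ 32.50 → 32.5 per hectare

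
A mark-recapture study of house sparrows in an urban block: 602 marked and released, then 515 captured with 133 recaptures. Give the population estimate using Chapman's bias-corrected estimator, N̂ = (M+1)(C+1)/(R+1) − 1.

N̂ = (602+1)(515+1)/(133+1) − 1 = 603·516/134 − 1
= 311148/134 − 1 = 2322 − 1 = 2321

N = 2321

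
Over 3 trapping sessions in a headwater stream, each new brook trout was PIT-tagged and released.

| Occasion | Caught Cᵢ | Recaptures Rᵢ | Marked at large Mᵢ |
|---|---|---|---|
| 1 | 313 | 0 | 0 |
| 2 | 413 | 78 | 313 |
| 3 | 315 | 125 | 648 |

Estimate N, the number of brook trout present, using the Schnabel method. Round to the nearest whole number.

N ≈ 1642

Σ MᵢCᵢ = 0·313 + 313·413 + 648·315 = 0 + 129269 + 204120 = 333389
Σ Rᵢ = 0 + 78 + 125 = 203
N̂ = 333389 / 203 ≈ 1642.3 → 1642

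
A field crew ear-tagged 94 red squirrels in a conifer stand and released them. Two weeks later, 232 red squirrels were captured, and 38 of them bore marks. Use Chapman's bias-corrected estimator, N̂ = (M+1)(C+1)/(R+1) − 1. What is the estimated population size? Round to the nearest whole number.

N̂ = (94+1)(232+1)/(38+1) − 1 = 95·233/39 − 1
= 22135/39 − 1 ≈ 567.6 − 1 ≈ 566.6 → 567

N ≈ 567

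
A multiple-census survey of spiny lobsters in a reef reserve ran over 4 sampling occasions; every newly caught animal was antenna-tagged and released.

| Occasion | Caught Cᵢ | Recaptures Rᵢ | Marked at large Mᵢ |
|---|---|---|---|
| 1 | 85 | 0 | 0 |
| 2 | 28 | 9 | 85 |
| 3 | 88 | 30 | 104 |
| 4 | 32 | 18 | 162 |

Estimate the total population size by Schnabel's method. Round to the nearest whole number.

N ≈ 293

Σ MᵢCᵢ = 0·85 + 85·28 + 104·88 + 162·32 = 0 + 2380 + 9152 + 5184 = 16716
Σ Rᵢ = 0 + 9 + 30 + 18 = 57
N̂ = 16716 / 57 ≈ 293.3 → 293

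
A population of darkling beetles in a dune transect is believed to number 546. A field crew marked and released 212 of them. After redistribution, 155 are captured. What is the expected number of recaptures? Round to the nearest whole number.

The marked fraction of the population is 212/546, so in a sample of 155 expect C·(M/N) marked.
E[R] = 212 × 155 / 546 = 32860 / 546 ≈ 60.2 → 60

expected recaptures ≈ 60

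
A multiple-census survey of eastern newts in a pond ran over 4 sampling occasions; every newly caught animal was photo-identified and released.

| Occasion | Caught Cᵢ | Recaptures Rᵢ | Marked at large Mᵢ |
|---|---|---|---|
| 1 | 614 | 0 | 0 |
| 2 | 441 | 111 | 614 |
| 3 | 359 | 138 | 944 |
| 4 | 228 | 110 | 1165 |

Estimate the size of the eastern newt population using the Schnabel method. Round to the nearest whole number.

Σ MᵢCᵢ = 0·614 + 614·441 + 944·359 + 1165·228 = 0 + 270774 + 338896 + 265620 = 875290
Σ Rᵢ = 0 + 111 + 138 + 110 = 359
N̂ = 875290 / 359 ≈ 2438.1 → 2438

N ≈ 2438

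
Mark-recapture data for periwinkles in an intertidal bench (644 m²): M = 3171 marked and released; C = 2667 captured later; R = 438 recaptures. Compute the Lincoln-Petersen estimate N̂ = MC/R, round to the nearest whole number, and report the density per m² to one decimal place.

N̂ = 3171·2667/438 = 8457057/438 ≈ 19308.3 → 19308
Density = N̂ / area = 19308 / 644 ≈ 29.98 → 30.0 per m²

density ≈ 30.0 periwinkles per m²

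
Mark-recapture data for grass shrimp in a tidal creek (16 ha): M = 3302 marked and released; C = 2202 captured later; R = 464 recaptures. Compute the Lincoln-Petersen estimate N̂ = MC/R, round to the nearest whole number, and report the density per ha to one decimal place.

N̂ = 3302·2202/464 = 7271004/464 ≈ 15670.3 → 15670
Density = N̂ / area = 15670 / 16 ≈ 979.38 → 979.4 per ha

density ≈ 979.4 grass shrimp per ha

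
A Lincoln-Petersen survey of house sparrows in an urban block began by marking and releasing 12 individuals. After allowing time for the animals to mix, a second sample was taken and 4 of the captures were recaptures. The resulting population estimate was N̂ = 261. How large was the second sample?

From N = M·C/R: C = N·R / M = 261·4 / 12 = 1044 / 12 = 87.

C = 87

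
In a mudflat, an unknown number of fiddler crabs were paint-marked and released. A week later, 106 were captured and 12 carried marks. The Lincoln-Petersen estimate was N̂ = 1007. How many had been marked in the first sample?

From N = M·C/R: M = N·R / C = 1007·12 / 106 = 12084 / 106 = 114.

M = 114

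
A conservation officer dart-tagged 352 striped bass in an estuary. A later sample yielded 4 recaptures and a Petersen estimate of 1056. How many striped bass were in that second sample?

C = 12

From N = M·C/R: C = N·R / M = 1056·4 / 352 = 4224 / 352 = 12.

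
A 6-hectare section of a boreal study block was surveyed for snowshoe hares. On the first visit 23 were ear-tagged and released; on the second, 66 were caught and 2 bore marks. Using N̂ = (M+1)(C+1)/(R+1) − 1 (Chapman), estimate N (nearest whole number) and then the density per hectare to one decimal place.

N̂ = 24·67/3 − 1 = 1608/3 − 1 = 535
Density = N̂ / area = 535 / 6 ≈ 89.17 → 89.2 per hectare

density ≈ 89.2 snowshoe hares per hectare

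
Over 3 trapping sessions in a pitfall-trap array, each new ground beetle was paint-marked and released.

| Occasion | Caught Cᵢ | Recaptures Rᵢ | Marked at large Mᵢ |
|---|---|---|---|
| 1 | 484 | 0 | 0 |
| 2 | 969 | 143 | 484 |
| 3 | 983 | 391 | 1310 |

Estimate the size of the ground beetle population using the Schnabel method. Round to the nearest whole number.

N ≈ 3290

Σ MᵢCᵢ = 0·484 + 484·969 + 1310·983 = 0 + 468996 + 1287730 = 1756726
Σ Rᵢ = 0 + 143 + 391 = 534
N̂ = 1756726 / 534 ≈ 3289.7 → 3290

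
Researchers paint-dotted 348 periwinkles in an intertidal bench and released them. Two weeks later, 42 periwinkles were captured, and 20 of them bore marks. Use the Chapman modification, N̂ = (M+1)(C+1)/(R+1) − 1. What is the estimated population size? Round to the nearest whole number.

N̂ = (348+1)(42+1)/(20+1) − 1 = 349·43/21 − 1
= 15007/21 − 1 ≈ 714.6 − 1 ≈ 713.6 → 714

N ≈ 714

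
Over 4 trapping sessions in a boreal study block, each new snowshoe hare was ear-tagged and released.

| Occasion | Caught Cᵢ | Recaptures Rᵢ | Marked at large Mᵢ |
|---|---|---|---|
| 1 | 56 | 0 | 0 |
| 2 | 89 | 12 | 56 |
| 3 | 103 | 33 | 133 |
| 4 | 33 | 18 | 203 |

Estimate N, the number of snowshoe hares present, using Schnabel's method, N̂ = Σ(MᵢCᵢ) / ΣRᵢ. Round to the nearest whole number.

Σ MᵢCᵢ = 0·56 + 56·89 + 133·103 + 203·33 = 0 + 4984 + 13699 + 6699 = 25382
Σ Rᵢ = 0 + 12 + 33 + 18 = 63
N̂ = 25382 / 63 ≈ 402.9 → 403

N ≈ 403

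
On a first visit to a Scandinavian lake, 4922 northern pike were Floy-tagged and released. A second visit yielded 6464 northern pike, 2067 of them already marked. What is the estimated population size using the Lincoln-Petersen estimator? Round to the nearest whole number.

N ≈ 15,392

If marked individuals mix randomly, R/C ≈ M/N, giving N ≈ M·C/R.
N = (4922 × 6464) / 2067 = 31815808 / 2067 ≈ 15392.3 → 15392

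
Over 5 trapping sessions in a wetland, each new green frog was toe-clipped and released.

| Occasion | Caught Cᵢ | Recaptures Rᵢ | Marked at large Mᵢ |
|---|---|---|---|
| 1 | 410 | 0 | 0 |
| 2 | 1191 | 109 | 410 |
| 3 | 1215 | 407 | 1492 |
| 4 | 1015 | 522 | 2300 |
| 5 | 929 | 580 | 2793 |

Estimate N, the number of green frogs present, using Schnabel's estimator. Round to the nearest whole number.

Σ MᵢCᵢ = 0·410 + 410·1191 + 1492·1215 + 2300·1015 + 2793·929 = 0 + 488310 + 1812780 + 2334500 + 2594697 = 7230287
Σ Rᵢ = 0 + 109 + 407 + 522 + 580 = 1618
N̂ = 7230287 / 1618 ≈ 4468.7 → 4469

N ≈ 4469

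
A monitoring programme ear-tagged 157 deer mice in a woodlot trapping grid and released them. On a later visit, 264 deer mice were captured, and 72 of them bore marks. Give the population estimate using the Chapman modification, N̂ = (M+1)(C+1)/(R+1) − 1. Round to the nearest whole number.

N̂ = (157+1)(264+1)/(72+1) − 1 = 158·265/73 − 1
= 41870/73 − 1 ≈ 573.6 − 1 ≈ 572.6 → 573

N ≈ 573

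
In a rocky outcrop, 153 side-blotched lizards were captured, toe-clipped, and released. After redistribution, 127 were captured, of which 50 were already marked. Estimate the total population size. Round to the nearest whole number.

N ≈ 389

Lincoln-Petersen assumes M/N = R/C, so N = M·C / R.
N = (153 × 127) / 50 = 19431 / 50 ≈ 388.6 → 389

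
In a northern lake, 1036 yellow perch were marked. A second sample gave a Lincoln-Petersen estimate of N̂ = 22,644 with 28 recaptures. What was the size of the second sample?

From N = M·C/R: C = N·R / M = 22644·28 / 1036 = 634032 / 1036 = 612.

C = 612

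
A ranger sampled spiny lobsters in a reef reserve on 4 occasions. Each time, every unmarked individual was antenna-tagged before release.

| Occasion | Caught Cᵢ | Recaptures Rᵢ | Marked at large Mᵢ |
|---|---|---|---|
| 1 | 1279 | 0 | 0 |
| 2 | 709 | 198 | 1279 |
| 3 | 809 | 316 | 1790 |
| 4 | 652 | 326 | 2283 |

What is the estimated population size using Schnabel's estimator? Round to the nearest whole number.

N ≈ 4576

Σ MᵢCᵢ = 0·1279 + 1279·709 + 1790·809 + 2283·652 = 0 + 906811 + 1448110 + 1488516 = 3843437
Σ Rᵢ = 0 + 198 + 316 + 326 = 840
N̂ = 3843437 / 840 ≈ 4575.5 → 4576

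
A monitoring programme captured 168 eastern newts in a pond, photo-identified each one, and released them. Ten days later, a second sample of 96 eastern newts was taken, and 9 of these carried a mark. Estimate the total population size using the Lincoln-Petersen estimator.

Lincoln-Petersen assumes M/N = R/C, so N = M·C / R.
N = (168 × 96) / 9 = 16128 / 9 = 1792

N = 1792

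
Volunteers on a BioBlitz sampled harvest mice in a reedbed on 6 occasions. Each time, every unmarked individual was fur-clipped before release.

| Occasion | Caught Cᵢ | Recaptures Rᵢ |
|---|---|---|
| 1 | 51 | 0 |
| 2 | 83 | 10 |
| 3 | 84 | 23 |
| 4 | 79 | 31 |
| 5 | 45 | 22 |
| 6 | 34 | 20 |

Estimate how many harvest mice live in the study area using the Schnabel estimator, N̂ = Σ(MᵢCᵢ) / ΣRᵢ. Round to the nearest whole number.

Marked at large before each occasion: Mᵢ = Σⱼ<ᵢ (Cⱼ − Rⱼ) → M1=0, M2=51, M3=124, M4=185, M5=233, M6=256
Σ MᵢCᵢ = 0·51 + 51·83 + 124·84 + 185·79 + 233·45 + 256·34 = 0 + 4233 + 10416 + 14615 + 10485 + 8704 = 48453
Σ Rᵢ = 0 + 10 + 23 + 31 + 22 + 20 = 106
N̂ = 48453 / 106 ≈ 457.1 → 457

N ≈ 457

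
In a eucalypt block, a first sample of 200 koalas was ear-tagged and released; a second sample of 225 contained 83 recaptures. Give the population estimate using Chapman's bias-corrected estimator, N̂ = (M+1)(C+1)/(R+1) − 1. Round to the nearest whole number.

N̂ = (200+1)(225+1)/(83+1) − 1 = 201·226/84 − 1
= 45426/84 − 1 ≈ 540.8 − 1 ≈ 539.8 → 540

N ≈ 540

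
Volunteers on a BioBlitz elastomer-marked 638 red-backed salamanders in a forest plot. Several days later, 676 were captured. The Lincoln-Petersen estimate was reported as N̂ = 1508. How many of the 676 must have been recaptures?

From N = M·C/R: R = M·C / N = 638·676 / 1508 = 431288 / 1508 = 286.

R = 286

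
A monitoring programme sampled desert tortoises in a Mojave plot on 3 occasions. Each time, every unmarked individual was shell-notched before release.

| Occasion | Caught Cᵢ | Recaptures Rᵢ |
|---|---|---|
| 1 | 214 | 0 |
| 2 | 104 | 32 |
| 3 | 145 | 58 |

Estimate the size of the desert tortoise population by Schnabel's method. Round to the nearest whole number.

N ≈ 708

Marked at large before each occasion: Mᵢ = Σⱼ<ᵢ (Cⱼ − Rⱼ) → M1=0, M2=214, M3=286
Σ MᵢCᵢ = 0·214 + 214·104 + 286·145 = 0 + 22256 + 41470 = 63726
Σ Rᵢ = 0 + 32 + 58 = 90
N̂ = 63726 / 90 ≈ 708.1 → 708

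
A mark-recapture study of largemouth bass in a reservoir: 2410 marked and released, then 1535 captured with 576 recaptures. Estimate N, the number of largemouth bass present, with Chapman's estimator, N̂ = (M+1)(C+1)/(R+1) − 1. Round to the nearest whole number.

N̂ = (2410+1)(1535+1)/(576+1) − 1 = 2411·1536/577 − 1
= 3703296/577 − 1 ≈ 6418.2 − 1 ≈ 6417.2 → 6417

N ≈ 6417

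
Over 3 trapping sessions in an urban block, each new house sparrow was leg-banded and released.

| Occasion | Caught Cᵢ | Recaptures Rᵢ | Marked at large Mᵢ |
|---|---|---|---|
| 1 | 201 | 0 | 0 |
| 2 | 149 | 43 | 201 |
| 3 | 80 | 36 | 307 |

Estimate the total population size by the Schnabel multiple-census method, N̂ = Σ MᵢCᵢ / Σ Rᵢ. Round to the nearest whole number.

N ≈ 690

Σ MᵢCᵢ = 0·201 + 201·149 + 307·80 = 0 + 29949 + 24560 = 54509
Σ Rᵢ = 0 + 43 + 36 = 79
N̂ = 54509 / 79 ≈ 690.0 → 690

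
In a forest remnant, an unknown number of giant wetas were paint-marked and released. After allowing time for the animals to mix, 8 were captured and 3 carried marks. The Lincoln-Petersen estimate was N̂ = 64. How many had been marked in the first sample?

From N = M·C/R: M = N·R / C = 64·3 / 8 = 192 / 8 = 24.

M = 24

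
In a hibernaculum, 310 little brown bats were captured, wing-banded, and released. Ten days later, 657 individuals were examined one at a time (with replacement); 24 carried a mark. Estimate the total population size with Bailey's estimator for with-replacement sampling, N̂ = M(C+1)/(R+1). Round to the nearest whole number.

N ≈ 8159

N̂ = 310·(657+1)/(24+1) = 310·658/25 = 203980/25 ≈ 8159.2 → 8159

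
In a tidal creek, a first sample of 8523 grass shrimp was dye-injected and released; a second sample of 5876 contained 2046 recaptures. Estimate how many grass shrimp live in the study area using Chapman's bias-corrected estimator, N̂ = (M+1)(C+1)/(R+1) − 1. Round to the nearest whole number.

N ≈ 24,472

N̂ = (8523+1)(5876+1)/(2046+1) − 1 = 8524·5877/2047 − 1
= 50095548/2047 − 1 ≈ 24472.7 − 1 ≈ 24471.7 → 24472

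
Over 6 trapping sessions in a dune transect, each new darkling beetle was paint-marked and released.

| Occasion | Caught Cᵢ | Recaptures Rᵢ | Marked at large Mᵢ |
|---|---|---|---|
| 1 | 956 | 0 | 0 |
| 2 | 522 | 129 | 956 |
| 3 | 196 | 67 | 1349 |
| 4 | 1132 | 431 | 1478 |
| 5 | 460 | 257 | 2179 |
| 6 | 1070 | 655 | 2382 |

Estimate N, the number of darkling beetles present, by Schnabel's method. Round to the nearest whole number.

Σ MᵢCᵢ = 0·956 + 956·522 + 1349·196 + 1478·1132 + 2179·460 + 2382·1070 = 0 + 499032 + 264404 + 1673096 + 1002340 + 2548740 = 5987612
Σ Rᵢ = 0 + 129 + 67 + 431 + 257 + 655 = 1539
N̂ = 5987612 / 1539 ≈ 3890.6 → 3891

N ≈ 3891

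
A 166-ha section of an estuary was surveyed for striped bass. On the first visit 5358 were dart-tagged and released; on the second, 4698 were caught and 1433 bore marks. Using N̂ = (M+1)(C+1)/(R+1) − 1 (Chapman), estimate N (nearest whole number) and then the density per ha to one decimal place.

density ≈ 105.8 striped bass per ha

N̂ = 5359·4699/1434 − 1 = 25181941/1434 − 1 ≈ 17559.6 → 17560
Density = N̂ / area = 17560 / 166 ≈ 105.78 → 105.8 per ha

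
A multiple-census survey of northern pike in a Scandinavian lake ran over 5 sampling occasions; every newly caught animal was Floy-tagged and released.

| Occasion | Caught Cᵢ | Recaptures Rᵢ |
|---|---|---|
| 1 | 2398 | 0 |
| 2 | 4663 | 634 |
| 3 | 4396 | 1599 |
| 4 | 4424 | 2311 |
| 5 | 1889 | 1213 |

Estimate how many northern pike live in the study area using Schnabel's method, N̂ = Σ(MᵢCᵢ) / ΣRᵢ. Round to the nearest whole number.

N ≈ 17,658

Marked at large before each occasion: Mᵢ = Σⱼ<ᵢ (Cⱼ − Rⱼ) → M1=0, M2=2398, M3=6427, M4=9224, M5=11337
Σ MᵢCᵢ = 0·2398 + 2398·4663 + 6427·4396 + 9224·4424 + 11337·1889 = 0 + 11181874 + 28253092 + 40806976 + 21415593 = 101657535
Σ Rᵢ = 0 + 634 + 1599 + 2311 + 1213 = 5757
N̂ = 101657535 / 5757 ≈ 17658.1 → 17658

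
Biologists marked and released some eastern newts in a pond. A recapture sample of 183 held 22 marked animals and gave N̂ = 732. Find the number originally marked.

M = 88

From N = M·C/R: M = N·R / C = 732·22 / 183 = 16104 / 183 = 88.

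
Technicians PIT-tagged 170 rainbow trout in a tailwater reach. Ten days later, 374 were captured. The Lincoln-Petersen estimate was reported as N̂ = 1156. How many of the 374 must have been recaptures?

From N = M·C/R: R = M·C / N = 170·374 / 1156 = 63580 / 1156 = 55.

R = 55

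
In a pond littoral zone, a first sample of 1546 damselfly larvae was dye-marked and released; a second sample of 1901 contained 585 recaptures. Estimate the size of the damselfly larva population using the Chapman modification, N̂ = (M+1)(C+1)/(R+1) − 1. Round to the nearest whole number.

N̂ = (1546+1)(1901+1)/(585+1) − 1 = 1547·1902/586 − 1
= 2942394/586 − 1 ≈ 5021.2 − 1 ≈ 5020.2 → 5020

N ≈ 5020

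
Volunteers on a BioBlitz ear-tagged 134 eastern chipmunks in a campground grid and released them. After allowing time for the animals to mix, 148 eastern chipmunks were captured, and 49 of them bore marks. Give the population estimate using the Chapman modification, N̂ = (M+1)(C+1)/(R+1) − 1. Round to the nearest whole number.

N ≈ 401

N̂ = (134+1)(148+1)/(49+1) − 1 = 135·149/50 − 1
= 20115/50 − 1 ≈ 402.3 − 1 ≈ 401.3 → 401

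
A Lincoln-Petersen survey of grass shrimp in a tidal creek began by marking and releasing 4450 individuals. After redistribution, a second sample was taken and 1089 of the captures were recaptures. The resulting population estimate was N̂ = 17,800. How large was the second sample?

C = 4356

From N = M·C/R: C = N·R / M = 17800·1089 / 4450 = 19384200 / 4450 = 4356.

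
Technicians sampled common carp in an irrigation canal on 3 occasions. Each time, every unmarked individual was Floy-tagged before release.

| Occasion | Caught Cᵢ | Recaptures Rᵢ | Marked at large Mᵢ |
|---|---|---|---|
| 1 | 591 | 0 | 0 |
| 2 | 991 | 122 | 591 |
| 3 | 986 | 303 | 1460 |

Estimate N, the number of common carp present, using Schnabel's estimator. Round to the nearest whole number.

Σ MᵢCᵢ = 0·591 + 591·991 + 1460·986 = 0 + 585681 + 1439560 = 2025241
Σ Rᵢ = 0 + 122 + 303 = 425
N̂ = 2025241 / 425 ≈ 4765.3 → 4765

N ≈ 4765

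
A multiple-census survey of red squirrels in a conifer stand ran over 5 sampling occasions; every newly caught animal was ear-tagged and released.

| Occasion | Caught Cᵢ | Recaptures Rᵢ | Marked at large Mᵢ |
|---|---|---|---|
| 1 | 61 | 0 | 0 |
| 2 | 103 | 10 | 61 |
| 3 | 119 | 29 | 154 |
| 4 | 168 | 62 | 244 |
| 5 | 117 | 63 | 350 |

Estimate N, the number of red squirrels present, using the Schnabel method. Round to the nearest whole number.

Σ MᵢCᵢ = 0·61 + 61·103 + 154·119 + 244·168 + 350·117 = 0 + 6283 + 18326 + 40992 + 40950 = 106551
Σ Rᵢ = 0 + 10 + 29 + 62 + 63 = 164
N̂ = 106551 / 164 ≈ 649.7 → 650

N ≈ 650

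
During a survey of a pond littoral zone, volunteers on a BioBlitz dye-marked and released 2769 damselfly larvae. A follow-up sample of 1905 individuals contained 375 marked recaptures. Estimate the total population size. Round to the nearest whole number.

Lincoln-Petersen assumes M/N = R/C, so N = M·C / R.
N = (2769 × 1905) / 375 = 5274945 / 375 ≈ 14066.5 → 14067

N ≈ 14,067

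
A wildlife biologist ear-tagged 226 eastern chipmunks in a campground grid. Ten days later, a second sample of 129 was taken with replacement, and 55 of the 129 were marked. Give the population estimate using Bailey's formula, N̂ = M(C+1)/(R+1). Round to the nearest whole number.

N̂ = 226·(129+1)/(55+1) = 226·130/56 = 29380/56 ≈ 524.6 → 525

N ≈ 525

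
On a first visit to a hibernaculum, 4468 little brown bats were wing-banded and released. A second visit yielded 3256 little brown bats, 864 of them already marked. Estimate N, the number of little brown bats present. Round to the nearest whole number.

N = (4468 × 3256) / 864 = 14547808 / 864 ≈ 16837.7 → 16838

N ≈ 16,838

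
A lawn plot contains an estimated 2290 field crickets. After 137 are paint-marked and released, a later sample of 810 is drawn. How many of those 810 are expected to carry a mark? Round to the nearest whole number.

expected recaptures ≈ 48

Expected recaptures E[R] = M·C / N.
E[R] = 137 × 810 / 2290 = 110970 / 2290 ≈ 48.46 → 48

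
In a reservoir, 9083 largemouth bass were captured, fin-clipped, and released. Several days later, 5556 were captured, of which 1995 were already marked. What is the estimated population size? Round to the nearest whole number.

N = (9083 × 5556) / 1995 = 50465148 / 1995 ≈ 25295.8 → 25296

N ≈ 25,296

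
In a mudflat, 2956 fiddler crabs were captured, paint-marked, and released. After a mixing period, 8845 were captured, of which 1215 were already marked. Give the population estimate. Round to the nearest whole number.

The marked fraction in the recapture sample should equal the marked fraction in the population: 1215/8845 = 2956/N.
N = (2956 × 8845) / 1215 = 26145820 / 1215 ≈ 21519.2 → 21519

N ≈ 21,519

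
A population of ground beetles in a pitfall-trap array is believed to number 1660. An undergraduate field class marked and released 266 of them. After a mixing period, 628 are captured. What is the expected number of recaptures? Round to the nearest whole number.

expected recaptures ≈ 101

The marked fraction of the population is 266/1660, so in a sample of 628 expect C·(M/N) marked.
E[R] = 266 × 628 / 1660 = 167048 / 1660 ≈ 100.6 → 101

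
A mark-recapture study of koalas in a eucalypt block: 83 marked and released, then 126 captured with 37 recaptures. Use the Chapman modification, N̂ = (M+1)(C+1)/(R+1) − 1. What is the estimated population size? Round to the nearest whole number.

N ≈ 280

N̂ = (83+1)(126+1)/(37+1) − 1 = 84·127/38 − 1
= 10668/38 − 1 ≈ 280.7 − 1 ≈ 279.7 → 280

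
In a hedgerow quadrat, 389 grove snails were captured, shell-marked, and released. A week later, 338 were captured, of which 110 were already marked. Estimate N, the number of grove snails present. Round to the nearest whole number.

N ≈ 1195

The marked fraction in the recapture sample should equal the marked fraction in the population: 110/338 = 389/N.
N = (389 × 338) / 110 = 131482 / 110 ≈ 1195.3 → 1195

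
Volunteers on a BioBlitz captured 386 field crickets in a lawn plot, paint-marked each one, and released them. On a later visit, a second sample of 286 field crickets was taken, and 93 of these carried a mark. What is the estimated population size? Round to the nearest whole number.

Lincoln-Petersen assumes M/N = R/C, so N = M·C / R.
N = (386 × 286) / 93 = 110396 / 93 ≈ 1187.1 → 1187

N ≈ 1187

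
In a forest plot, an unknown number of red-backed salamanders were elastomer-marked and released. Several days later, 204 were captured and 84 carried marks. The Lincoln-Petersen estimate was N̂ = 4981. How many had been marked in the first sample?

M = 2051

From N = M·C/R: M = N·R / C = 4981·84 / 204 = 418404 / 204 = 2051.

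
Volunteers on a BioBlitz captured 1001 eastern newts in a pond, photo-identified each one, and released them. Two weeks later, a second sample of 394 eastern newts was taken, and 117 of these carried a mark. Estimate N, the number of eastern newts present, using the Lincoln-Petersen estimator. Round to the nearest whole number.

N = (1001 × 394) / 117 = 394394 / 117 ≈ 3370.9 → 3371

N ≈ 3371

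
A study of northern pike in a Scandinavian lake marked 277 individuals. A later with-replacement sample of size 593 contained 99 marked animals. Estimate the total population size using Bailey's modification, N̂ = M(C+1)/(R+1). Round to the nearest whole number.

N̂ = 277·(593+1)/(99+1) = 277·594/100 = 164538/100 ≈ 1645.4 → 1645

N ≈ 1645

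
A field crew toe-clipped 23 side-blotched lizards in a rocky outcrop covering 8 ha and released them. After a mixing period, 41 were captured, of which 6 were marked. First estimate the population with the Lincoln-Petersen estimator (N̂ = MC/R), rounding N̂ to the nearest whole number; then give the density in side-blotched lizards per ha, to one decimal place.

density ≈ 19.6 side-blotched lizards per ha

N̂ = 23·41/6 = 943/6 ≈ 157.2 → 157
Density = N̂ / area = 157 / 8 ≈ 19.62 → 19.6 per ha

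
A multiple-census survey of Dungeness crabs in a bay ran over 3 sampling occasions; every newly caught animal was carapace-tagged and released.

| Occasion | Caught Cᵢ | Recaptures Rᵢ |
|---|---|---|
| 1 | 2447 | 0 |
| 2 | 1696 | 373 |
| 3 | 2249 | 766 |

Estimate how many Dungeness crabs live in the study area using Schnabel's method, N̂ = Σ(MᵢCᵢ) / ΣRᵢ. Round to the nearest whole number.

Marked at large before each occasion: Mᵢ = Σⱼ<ᵢ (Cⱼ − Rⱼ) → M1=0, M2=2447, M3=3770
Σ MᵢCᵢ = 0·2447 + 2447·1696 + 3770·2249 = 0 + 4150112 + 8478730 = 12628842
Σ Rᵢ = 0 + 373 + 766 = 1139
N̂ = 12628842 / 1139 ≈ 11087.7 → 11088

N ≈ 11,088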